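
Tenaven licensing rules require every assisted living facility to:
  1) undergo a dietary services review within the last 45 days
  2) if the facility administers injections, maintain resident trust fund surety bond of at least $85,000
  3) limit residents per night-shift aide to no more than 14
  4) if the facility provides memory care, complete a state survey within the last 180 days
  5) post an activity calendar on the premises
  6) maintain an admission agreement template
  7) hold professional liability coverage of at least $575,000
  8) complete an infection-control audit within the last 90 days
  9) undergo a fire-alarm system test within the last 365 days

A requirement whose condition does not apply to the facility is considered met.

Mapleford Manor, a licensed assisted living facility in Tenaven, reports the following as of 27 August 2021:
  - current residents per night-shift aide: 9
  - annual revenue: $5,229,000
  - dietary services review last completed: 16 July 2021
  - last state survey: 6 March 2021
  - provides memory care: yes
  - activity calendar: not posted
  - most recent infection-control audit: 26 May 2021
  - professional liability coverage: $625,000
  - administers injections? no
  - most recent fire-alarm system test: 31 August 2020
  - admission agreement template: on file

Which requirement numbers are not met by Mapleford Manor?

5, 8

1. dietary services review 42 days ago vs limit 45 → met
2. condition 'administers injections' does not hold → requirement n/a → met
3. residents per night-shift aide 9 ≤ 14 → met
4. condition 'provides memory care' holds; state survey 174 days ago vs limit 180 → met
5. activity calendar absent → not met
6. admission agreement template present → met
7. professional liability coverage $625,000 ≥ $575,000 → met
8. infection-control audit 93 days ago vs limit 90 → not met
9. fire-alarm system test 361 days ago vs limit 365 → met
Not met: 5, 8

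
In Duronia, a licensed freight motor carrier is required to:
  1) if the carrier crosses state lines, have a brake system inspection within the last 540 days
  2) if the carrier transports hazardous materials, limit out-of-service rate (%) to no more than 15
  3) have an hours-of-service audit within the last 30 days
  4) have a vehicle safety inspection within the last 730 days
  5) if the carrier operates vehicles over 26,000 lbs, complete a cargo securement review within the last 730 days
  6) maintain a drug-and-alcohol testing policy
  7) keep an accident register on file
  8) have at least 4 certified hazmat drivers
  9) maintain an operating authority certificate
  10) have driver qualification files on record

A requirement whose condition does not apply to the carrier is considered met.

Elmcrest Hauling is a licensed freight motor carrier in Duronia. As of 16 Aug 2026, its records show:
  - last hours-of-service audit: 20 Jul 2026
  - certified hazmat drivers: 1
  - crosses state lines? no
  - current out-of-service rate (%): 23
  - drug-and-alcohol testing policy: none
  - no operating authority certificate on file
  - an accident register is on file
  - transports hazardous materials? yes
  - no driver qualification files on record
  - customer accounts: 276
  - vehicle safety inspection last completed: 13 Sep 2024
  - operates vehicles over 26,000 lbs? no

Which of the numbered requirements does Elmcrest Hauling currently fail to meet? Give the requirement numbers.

1. condition 'crosses state lines' does not hold → requirement n/a → met
2. condition 'transports hazardous materials' holds; out-of-service rate (%) 23 > 15 → not met
3. hours-of-service audit 27 days ago vs limit 30 → met
4. vehicle safety inspection 702 days ago vs limit 730 → met
5. condition 'operates vehicles over 26,000 lbs' does not hold → requirement n/a → met
6. drug-and-alcohol testing policy absent → not met
7. accident register present → met
8. certified hazmat drivers 1 < 4 → not met
9. operating authority certificate absent → not met
10. driver qualification files absent → not met
Not met: 2, 6, 8, 9, 10

2, 6, 8, 9, 10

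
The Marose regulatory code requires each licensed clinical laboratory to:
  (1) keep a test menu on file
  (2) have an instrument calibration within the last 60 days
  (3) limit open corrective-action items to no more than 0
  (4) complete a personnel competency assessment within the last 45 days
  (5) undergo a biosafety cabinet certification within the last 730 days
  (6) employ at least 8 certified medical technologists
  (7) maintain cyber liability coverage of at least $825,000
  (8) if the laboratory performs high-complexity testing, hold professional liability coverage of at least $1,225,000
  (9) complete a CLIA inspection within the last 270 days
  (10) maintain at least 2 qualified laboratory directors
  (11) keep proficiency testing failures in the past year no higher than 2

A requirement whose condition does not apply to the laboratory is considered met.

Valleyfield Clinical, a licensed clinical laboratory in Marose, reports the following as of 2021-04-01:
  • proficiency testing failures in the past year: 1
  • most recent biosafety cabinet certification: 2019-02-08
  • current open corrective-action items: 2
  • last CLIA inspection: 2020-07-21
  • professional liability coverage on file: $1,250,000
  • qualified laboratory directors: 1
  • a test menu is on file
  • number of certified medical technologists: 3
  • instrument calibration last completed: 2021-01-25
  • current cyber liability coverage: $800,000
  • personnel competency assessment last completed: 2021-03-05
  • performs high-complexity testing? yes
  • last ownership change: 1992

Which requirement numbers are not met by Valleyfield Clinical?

1. test menu present → met
2. instrument calibration 66 days ago vs limit 60 → not met
3. open corrective-action items 2 > 0 → not met
4. personnel competency assessment 27 days ago vs limit 45 → met
5. biosafety cabinet certification 783 days ago vs limit 730 → not met
6. certified medical technologists 3 < 8 → not met
7. cyber liability coverage $800,000 < $825,000 → not met
8. condition 'performs high-complexity testing' holds; professional liability coverage $1,250,000 ≥ $1,225,000 → met
9. CLIA inspection 254 days ago vs limit 270 → met
10. qualified laboratory directors 1 < 2 → not met
11. proficiency testing failures in the past year 1 ≤ 2 → met
Not met: 2, 3, 5, 6, 7, 10

2, 3, 5, 6, 7, 10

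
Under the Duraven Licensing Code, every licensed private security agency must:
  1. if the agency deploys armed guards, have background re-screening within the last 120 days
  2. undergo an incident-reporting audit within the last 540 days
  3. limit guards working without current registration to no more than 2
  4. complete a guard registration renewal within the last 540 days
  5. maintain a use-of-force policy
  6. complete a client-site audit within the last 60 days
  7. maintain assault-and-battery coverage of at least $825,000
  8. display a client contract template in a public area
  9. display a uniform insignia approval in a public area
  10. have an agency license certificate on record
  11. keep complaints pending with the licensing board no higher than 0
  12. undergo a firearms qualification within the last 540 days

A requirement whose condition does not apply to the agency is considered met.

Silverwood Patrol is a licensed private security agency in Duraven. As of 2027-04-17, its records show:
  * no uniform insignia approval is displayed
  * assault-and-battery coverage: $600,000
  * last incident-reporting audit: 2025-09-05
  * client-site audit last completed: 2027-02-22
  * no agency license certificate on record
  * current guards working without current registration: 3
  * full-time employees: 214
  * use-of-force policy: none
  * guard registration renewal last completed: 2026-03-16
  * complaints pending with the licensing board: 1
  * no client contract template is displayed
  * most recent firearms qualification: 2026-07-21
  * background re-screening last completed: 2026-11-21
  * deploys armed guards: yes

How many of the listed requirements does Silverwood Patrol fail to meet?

9

1. condition 'deploys armed guards' holds; background re-screening 147 days ago vs limit 120 → not met
2. incident-reporting audit 589 days ago vs limit 540 → not met
3. guards working without current registration 3 > 2 → not met
4. guard registration renewal 397 days ago vs limit 540 → met
5. use-of-force policy absent → not met
6. client-site audit 54 days ago vs limit 60 → met
7. assault-and-battery coverage $600,000 < $825,000 → not met
8. client contract template absent → not met
9. uniform insignia approval absent → not met
10. agency license certificate absent → not met
11. complaints pending with the licensing board 1 > 0 → not met
12. firearms qualification 270 days ago vs limit 540 → met
Not met: 9 of 12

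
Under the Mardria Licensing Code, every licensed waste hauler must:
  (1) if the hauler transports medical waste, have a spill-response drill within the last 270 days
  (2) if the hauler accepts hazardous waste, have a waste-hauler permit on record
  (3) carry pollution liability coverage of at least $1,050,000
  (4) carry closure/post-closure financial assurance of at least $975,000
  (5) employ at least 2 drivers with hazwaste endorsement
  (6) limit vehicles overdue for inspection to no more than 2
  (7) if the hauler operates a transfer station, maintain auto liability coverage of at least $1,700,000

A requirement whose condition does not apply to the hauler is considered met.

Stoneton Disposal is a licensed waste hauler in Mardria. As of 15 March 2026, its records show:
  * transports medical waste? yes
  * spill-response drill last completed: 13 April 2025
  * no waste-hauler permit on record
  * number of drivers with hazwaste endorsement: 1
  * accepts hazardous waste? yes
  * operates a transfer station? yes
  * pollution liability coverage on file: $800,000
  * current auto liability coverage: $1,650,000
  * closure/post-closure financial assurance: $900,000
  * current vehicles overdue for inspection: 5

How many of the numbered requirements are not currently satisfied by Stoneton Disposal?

1. condition 'transports medical waste' holds; spill-response drill 336 days ago vs limit 270 → not met
2. condition 'accepts hazardous waste' holds; waste-hauler permit absent → not met
3. pollution liability coverage $800,000 < $1,050,000 → not met
4. closure/post-closure financial assurance $900,000 < $975,000 → not met
5. drivers with hazwaste endorsement 1 < 2 → not met
6. vehicles overdue for inspection 5 > 2 → not met
7. condition 'operates a transfer station' holds; auto liability coverage $1,650,000 < $1,700,000 → not met
Not met: 7 of 7

7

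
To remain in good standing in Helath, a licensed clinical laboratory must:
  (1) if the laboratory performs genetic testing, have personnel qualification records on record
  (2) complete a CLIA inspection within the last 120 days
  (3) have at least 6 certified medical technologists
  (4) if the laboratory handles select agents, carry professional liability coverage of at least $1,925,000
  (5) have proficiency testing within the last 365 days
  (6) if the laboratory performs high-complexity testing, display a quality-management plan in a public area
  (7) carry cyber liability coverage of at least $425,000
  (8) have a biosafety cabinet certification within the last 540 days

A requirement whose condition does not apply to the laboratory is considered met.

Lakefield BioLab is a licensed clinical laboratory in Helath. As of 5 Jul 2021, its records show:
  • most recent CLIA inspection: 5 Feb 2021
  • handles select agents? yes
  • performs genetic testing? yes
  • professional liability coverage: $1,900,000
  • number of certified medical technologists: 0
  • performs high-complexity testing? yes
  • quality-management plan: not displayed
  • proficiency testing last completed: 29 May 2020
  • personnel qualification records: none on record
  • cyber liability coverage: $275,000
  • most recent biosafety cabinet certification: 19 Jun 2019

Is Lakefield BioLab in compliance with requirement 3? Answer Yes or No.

3. certified medical technologists 0 < 6 → not met

No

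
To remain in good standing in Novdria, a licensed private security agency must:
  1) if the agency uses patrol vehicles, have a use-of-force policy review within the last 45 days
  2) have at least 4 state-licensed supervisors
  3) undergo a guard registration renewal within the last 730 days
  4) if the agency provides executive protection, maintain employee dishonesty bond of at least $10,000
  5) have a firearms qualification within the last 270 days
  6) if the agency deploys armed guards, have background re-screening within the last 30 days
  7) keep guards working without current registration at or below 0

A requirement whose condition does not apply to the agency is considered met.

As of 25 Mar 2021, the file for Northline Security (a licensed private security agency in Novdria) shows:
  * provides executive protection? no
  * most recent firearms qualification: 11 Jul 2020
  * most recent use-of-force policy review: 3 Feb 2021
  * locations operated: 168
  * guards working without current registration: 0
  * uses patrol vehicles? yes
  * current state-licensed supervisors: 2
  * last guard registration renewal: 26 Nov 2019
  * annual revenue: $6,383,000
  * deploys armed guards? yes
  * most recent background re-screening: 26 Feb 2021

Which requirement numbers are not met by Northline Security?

1. condition 'uses patrol vehicles' holds; use-of-force policy review 50 days ago vs limit 45 → not met
2. state-licensed supervisors 2 < 4 → not met
3. guard registration renewal 485 days ago vs limit 730 → met
4. condition 'provides executive protection' does not hold → requirement n/a → met
5. firearms qualification 257 days ago vs limit 270 → met
6. condition 'deploys armed guards' holds; background re-screening 27 days ago vs limit 30 → met
7. guards working without current registration 0 ≤ 0 → met
Not met: 1, 2

1, 2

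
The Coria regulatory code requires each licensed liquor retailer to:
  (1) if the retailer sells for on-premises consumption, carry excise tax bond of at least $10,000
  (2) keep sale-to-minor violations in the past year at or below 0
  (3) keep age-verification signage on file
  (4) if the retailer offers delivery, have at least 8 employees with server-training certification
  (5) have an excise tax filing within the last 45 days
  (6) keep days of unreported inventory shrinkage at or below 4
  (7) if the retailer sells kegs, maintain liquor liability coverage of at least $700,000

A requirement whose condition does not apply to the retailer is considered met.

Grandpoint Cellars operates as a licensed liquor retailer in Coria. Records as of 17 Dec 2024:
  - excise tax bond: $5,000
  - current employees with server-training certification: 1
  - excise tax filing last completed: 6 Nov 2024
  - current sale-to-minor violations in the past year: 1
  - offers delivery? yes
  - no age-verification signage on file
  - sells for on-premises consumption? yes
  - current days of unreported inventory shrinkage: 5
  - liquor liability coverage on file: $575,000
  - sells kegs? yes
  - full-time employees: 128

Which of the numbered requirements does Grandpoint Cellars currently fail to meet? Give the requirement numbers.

1, 2, 3, 4, 6, 7

1. condition 'sells for on-premises consumption' holds; excise tax bond $5,000 < $10,000 → not met
2. sale-to-minor violations in the past year 1 > 0 → not met
3. age-verification signage absent → not met
4. condition 'offers delivery' holds; employees with server-training certification 1 < 8 → not met
5. excise tax filing 41 days ago vs limit 45 → met
6. days of unreported inventory shrinkage 5 > 4 → not met
7. condition 'sells kegs' holds; liquor liability coverage $575,000 < $700,000 → not met
Not met: 1, 2, 3, 4, 6, 7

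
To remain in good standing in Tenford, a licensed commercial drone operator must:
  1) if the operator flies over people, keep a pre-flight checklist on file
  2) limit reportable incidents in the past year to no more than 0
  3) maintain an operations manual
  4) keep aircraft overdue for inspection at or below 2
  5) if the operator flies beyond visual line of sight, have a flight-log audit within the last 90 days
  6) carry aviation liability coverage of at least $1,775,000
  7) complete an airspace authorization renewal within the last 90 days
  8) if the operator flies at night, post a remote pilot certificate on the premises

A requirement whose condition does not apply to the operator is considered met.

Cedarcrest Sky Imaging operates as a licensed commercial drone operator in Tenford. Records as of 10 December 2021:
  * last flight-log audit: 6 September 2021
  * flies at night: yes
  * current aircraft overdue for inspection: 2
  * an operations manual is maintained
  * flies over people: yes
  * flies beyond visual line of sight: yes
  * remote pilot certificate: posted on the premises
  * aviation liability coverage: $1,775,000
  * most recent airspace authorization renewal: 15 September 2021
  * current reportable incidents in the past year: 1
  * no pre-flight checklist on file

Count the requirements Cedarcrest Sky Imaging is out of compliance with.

1. condition 'flies over people' holds; pre-flight checklist absent → not met
2. reportable incidents in the past year 1 > 0 → not met
3. operations manual present → met
4. aircraft overdue for inspection 2 ≤ 2 → met
5. condition 'flies beyond visual line of sight' holds; flight-log audit 95 days ago vs limit 90 → not met
6. aviation liability coverage $1,775,000 ≥ $1,775,000 → met
7. airspace authorization renewal 86 days ago vs limit 90 → met
8. condition 'flies at night' holds; remote pilot certificate present → met
Not met: 3 of 8

3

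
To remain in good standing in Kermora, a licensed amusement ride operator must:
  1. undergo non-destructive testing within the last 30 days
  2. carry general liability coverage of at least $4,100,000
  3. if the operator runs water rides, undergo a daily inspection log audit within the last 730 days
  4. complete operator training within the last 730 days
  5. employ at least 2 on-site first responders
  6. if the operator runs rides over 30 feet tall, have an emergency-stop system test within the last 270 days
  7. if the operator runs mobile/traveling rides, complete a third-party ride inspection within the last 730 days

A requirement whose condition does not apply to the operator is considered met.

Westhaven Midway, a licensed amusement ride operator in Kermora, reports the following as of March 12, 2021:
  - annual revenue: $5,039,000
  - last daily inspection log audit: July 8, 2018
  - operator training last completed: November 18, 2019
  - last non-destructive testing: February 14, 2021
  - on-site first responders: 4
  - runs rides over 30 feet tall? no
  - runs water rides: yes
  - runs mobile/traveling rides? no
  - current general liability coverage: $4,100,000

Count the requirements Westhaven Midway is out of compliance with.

1

1. non-destructive testing 26 days ago vs limit 30 → met
2. general liability coverage $4,100,000 ≥ $4,100,000 → met
3. condition 'runs water rides' holds; daily inspection log audit 978 days ago vs limit 730 → not met
4. operator training 480 days ago vs limit 730 → met
5. on-site first responders 4 ≥ 2 → met
6. condition 'runs rides over 30 feet tall' does not hold → requirement n/a → met
7. condition 'runs mobile/traveling rides' does not hold → requirement n/a → met
Not met: 1 of 7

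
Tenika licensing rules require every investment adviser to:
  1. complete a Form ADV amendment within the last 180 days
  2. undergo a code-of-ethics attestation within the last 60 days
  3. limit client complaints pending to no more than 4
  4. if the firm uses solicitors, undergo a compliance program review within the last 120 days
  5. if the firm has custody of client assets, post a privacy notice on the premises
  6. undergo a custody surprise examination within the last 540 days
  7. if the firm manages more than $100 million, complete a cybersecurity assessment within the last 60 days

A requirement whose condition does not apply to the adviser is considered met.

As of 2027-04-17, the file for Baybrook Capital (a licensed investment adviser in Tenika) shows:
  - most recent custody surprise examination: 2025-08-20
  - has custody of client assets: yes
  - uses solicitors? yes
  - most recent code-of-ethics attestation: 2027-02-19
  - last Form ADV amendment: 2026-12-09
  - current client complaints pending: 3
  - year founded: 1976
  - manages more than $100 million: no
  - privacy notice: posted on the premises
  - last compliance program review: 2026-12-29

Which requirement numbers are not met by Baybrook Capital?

6

1. Form ADV amendment 129 days ago vs limit 180 → met
2. code-of-ethics attestation 57 days ago vs limit 60 → met
3. client complaints pending 3 ≤ 4 → met
4. condition 'uses solicitors' holds; compliance program review 109 days ago vs limit 120 → met
5. condition 'has custody of client assets' holds; privacy notice present → met
6. custody surprise examination 605 days ago vs limit 540 → not met
7. condition 'manages more than $100 million' does not hold → requirement n/a → met
Not met: 6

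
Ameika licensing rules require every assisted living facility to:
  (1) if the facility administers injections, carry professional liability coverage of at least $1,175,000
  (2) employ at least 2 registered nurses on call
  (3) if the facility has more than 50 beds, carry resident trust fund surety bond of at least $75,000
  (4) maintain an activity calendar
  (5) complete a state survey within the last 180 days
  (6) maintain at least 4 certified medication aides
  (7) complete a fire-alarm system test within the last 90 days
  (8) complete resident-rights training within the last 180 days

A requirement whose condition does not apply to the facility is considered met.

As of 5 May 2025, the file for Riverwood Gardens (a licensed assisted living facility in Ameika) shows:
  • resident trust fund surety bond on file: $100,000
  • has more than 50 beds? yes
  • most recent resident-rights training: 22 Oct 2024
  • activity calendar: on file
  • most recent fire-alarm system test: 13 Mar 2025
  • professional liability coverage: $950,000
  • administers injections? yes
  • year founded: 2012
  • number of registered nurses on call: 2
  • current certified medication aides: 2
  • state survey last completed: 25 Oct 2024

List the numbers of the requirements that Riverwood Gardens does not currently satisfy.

1, 5, 6, 8

1. condition 'administers injections' holds; professional liability coverage $950,000 < $1,175,000 → not met
2. registered nurses on call 2 ≥ 2 → met
3. condition 'has more than 50 beds' holds; resident trust fund surety bond $100,000 ≥ $75,000 → met
4. activity calendar present → met
5. state survey 192 days ago vs limit 180 → not met
6. certified medication aides 2 < 4 → not met
7. fire-alarm system test 53 days ago vs limit 90 → met
8. resident-rights training 195 days ago vs limit 180 → not met
Not met: 1, 5, 6, 8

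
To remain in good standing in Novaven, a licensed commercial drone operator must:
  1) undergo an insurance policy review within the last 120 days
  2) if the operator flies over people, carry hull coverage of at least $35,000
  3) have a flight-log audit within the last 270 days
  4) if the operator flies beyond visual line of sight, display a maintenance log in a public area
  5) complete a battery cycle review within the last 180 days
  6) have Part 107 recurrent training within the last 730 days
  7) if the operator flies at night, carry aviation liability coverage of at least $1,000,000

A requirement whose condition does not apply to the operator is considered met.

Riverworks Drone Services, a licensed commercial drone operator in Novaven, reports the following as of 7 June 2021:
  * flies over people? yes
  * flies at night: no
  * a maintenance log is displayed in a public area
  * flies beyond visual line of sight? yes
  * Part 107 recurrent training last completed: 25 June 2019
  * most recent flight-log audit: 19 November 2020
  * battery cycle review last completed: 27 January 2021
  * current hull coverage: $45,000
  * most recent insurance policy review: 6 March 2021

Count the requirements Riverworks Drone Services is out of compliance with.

1. insurance policy review 93 days ago vs limit 120 → met
2. condition 'flies over people' holds; hull coverage $45,000 ≥ $35,000 → met
3. flight-log audit 200 days ago vs limit 270 → met
4. condition 'flies beyond visual line of sight' holds; maintenance log present → met
5. battery cycle review 131 days ago vs limit 180 → met
6. Part 107 recurrent training 713 days ago vs limit 730 → met
7. condition 'flies at night' does not hold → requirement n/a → met
Not met: 0 of 7

0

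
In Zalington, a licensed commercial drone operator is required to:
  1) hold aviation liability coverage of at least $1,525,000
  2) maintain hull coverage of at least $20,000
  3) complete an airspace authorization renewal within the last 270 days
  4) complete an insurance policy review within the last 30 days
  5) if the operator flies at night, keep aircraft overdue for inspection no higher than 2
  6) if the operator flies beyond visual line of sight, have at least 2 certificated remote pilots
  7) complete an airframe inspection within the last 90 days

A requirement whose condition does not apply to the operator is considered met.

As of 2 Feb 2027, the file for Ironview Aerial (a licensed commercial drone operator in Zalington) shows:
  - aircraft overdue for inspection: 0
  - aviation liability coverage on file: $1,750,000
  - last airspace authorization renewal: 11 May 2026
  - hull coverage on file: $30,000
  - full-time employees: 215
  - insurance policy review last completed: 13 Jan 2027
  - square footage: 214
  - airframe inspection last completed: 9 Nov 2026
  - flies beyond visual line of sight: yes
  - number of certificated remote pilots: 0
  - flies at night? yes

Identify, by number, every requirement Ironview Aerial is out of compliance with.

1. aviation liability coverage $1,750,000 ≥ $1,525,000 → met
2. hull coverage $30,000 ≥ $20,000 → met
3. airspace authorization renewal 267 days ago vs limit 270 → met
4. insurance policy review 20 days ago vs limit 30 → met
5. condition 'flies at night' holds; aircraft overdue for inspection 0 ≤ 2 → met
6. condition 'flies beyond visual line of sight' holds; certificated remote pilots 0 < 2 → not met
7. airframe inspection 85 days ago vs limit 90 → met
Not met: 6

6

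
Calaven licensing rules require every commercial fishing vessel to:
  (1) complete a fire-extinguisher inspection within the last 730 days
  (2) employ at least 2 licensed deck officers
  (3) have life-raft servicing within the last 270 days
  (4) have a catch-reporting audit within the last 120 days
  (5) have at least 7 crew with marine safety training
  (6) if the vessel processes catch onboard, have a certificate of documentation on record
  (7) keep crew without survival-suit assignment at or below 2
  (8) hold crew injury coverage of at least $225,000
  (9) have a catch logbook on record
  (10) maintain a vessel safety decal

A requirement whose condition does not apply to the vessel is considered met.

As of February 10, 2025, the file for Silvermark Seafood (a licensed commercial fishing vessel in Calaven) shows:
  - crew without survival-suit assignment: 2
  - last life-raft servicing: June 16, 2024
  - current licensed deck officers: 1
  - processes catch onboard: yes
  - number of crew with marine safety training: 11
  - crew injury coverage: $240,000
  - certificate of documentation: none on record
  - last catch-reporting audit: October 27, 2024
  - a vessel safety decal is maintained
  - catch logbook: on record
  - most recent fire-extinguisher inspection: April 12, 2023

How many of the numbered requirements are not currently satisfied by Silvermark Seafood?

2

1. fire-extinguisher inspection 670 days ago vs limit 730 → met
2. licensed deck officers 1 < 2 → not met
3. life-raft servicing 239 days ago vs limit 270 → met
4. catch-reporting audit 106 days ago vs limit 120 → met
5. crew with marine safety training 11 ≥ 7 → met
6. condition 'processes catch onboard' holds; certificate of documentation absent → not met
7. crew without survival-suit assignment 2 ≤ 2 → met
8. crew injury coverage $240,000 ≥ $225,000 → met
9. catch logbook present → met
10. vessel safety decal present → met
Not met: 2 of 10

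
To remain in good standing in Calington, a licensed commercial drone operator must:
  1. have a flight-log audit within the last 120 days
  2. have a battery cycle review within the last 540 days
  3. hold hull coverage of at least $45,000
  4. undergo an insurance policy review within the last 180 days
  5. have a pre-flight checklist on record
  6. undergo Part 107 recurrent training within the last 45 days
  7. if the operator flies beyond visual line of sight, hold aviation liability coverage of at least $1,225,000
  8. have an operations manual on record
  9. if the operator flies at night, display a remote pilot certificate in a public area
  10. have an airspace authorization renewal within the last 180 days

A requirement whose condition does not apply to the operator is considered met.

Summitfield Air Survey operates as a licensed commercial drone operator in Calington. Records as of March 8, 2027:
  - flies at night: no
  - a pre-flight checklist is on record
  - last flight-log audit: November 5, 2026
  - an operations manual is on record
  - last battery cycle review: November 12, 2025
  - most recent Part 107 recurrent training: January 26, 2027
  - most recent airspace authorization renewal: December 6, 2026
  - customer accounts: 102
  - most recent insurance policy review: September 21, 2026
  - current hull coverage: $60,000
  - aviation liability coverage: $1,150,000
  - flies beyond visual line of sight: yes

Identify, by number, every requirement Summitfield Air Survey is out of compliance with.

1. flight-log audit 123 days ago vs limit 120 → not met
2. battery cycle review 481 days ago vs limit 540 → met
3. hull coverage $60,000 ≥ $45,000 → met
4. insurance policy review 168 days ago vs limit 180 → met
5. pre-flight checklist present → met
6. Part 107 recurrent training 41 days ago vs limit 45 → met
7. condition 'flies beyond visual line of sight' holds; aviation liability coverage $1,150,000 < $1,225,000 → not met
8. operations manual present → met
9. condition 'flies at night' does not hold → requirement n/a → met
10. airspace authorization renewal 92 days ago vs limit 180 → met
Not met: 1, 7

1, 7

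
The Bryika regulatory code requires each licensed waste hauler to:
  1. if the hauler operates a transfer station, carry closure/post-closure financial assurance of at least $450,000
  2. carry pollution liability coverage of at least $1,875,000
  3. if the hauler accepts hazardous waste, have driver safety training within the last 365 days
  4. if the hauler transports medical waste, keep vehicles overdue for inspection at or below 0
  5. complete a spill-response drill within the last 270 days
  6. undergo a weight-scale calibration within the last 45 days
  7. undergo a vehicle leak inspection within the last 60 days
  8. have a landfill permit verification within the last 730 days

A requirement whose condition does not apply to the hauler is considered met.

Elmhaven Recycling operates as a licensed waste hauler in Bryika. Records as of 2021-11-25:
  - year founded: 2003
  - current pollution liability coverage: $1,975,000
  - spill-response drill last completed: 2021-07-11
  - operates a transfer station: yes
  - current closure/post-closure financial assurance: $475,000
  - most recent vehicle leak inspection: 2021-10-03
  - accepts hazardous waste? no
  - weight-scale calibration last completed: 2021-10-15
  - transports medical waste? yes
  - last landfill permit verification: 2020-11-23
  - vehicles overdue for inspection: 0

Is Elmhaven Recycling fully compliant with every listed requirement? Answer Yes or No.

1. condition 'operates a transfer station' holds; closure/post-closure financial assurance $475,000 ≥ $450,000 → met
2. pollution liability coverage $1,975,000 ≥ $1,875,000 → met
3. condition 'accepts hazardous waste' does not hold → requirement n/a → met
4. condition 'transports medical waste' holds; vehicles overdue for inspection 0 ≤ 0 → met
5. spill-response drill 137 days ago vs limit 270 → met
6. weight-scale calibration 41 days ago vs limit 45 → met
7. vehicle leak inspection 53 days ago vs limit 60 → met
8. landfill permit verification 367 days ago vs limit 730 → met
All met.

Yes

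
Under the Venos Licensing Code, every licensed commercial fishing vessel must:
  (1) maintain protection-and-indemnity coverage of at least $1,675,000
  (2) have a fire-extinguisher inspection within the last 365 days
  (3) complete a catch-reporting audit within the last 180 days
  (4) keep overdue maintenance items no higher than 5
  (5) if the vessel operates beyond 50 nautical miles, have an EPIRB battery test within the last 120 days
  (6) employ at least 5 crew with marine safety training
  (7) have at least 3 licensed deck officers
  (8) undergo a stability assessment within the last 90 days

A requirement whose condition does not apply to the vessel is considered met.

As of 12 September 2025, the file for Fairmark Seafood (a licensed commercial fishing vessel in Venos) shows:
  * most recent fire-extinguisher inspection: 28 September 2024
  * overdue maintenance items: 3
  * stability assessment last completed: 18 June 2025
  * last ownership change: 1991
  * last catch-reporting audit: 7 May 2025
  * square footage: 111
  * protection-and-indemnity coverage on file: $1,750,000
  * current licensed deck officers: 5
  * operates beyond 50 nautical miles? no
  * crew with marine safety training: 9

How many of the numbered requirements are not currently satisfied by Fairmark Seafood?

0

1. protection-and-indemnity coverage $1,750,000 ≥ $1,675,000 → met
2. fire-extinguisher inspection 349 days ago vs limit 365 → met
3. catch-reporting audit 128 days ago vs limit 180 → met
4. overdue maintenance items 3 ≤ 5 → met
5. condition 'operates beyond 50 nautical miles' does not hold → requirement n/a → met
6. crew with marine safety training 9 ≥ 5 → met
7. licensed deck officers 5 ≥ 3 → met
8. stability assessment 86 days ago vs limit 90 → met
Not met: 0 of 8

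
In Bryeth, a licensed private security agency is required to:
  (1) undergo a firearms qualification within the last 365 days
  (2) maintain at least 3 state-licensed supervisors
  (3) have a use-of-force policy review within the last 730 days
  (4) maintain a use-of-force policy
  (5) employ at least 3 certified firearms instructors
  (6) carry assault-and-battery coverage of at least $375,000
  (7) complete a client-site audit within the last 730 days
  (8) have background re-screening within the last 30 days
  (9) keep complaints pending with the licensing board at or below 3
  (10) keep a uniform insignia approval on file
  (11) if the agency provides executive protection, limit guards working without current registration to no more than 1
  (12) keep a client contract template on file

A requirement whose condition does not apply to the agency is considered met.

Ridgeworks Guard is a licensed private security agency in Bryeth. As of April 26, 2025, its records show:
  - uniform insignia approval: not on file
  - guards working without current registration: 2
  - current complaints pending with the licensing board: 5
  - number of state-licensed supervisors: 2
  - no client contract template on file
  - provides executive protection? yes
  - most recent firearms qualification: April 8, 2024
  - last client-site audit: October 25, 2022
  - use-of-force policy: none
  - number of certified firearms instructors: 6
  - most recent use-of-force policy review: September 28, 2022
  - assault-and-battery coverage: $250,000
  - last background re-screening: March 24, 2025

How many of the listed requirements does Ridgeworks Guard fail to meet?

1. firearms qualification 383 days ago vs limit 365 → not met
2. state-licensed supervisors 2 < 3 → not met
3. use-of-force policy review 941 days ago vs limit 730 → not met
4. use-of-force policy absent → not met
5. certified firearms instructors 6 ≥ 3 → met
6. assault-and-battery coverage $250,000 < $375,000 → not met
7. client-site audit 914 days ago vs limit 730 → not met
8. background re-screening 33 days ago vs limit 30 → not met
9. complaints pending with the licensing board 5 > 3 → not met
10. uniform insignia approval absent → not met
11. condition 'provides executive protection' holds; guards working without current registration 2 > 1 → not met
12. client contract template absent → not met
Not met: 11 of 12

11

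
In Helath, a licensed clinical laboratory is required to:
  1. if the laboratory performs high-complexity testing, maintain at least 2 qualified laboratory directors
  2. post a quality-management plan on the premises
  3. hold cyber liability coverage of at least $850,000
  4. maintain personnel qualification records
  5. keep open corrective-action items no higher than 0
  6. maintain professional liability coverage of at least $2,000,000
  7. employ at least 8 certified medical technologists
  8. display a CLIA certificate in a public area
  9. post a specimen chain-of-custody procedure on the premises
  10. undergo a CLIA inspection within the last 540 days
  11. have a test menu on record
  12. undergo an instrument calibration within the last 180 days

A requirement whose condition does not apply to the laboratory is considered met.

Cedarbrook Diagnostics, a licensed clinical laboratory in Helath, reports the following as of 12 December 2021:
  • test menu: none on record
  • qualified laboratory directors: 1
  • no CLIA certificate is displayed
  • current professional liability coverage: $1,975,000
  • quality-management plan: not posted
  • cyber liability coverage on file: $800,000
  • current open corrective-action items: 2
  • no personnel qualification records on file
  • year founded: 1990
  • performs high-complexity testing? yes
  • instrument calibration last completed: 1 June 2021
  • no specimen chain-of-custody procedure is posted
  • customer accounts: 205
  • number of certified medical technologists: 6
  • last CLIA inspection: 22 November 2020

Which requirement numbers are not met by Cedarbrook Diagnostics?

1, 2, 3, 4, 5, 6, 7, 8, 9, 11, 12

1. condition 'performs high-complexity testing' holds; qualified laboratory directors 1 < 2 → not met
2. quality-management plan absent → not met
3. cyber liability coverage $800,000 < $850,000 → not met
4. personnel qualification records absent → not met
5. open corrective-action items 2 > 0 → not met
6. professional liability coverage $1,975,000 < $2,000,000 → not met
7. certified medical technologists 6 < 8 → not met
8. CLIA certificate absent → not met
9. specimen chain-of-custody procedure absent → not met
10. CLIA inspection 385 days ago vs limit 540 → met
11. test menu absent → not met
12. instrument calibration 194 days ago vs limit 180 → not met
Not met: 1, 2, 3, 4, 5, 6, 7, 8, 9, 11, 12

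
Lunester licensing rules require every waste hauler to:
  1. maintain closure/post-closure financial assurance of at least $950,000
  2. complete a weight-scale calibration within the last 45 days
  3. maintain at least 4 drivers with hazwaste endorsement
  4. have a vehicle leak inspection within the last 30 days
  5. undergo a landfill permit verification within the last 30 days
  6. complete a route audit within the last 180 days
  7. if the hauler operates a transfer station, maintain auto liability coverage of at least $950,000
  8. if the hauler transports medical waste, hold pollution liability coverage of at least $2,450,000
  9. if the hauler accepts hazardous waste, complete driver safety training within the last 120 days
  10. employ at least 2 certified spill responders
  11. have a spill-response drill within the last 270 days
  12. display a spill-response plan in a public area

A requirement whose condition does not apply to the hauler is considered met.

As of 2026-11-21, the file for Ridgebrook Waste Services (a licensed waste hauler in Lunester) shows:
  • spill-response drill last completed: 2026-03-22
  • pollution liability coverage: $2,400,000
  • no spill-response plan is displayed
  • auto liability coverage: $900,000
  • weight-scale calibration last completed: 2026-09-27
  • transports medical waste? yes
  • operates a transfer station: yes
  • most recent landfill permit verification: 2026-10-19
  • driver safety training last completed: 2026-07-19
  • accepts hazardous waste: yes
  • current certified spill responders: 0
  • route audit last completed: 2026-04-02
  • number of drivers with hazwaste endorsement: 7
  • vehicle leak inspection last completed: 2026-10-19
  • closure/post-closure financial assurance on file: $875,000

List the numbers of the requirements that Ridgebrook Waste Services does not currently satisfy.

1, 2, 4, 5, 6, 7, 8, 9, 10, 12

1. closure/post-closure financial assurance $875,000 < $950,000 → not met
2. weight-scale calibration 55 days ago vs limit 45 → not met
3. drivers with hazwaste endorsement 7 ≥ 4 → met
4. vehicle leak inspection 33 days ago vs limit 30 → not met
5. landfill permit verification 33 days ago vs limit 30 → not met
6. route audit 233 days ago vs limit 180 → not met
7. condition 'operates a transfer station' holds; auto liability coverage $900,000 < $950,000 → not met
8. condition 'transports medical waste' holds; pollution liability coverage $2,400,000 < $2,450,000 → not met
9. condition 'accepts hazardous waste' holds; driver safety training 125 days ago vs limit 120 → not met
10. certified spill responders 0 < 2 → not met
11. spill-response drill 244 days ago vs limit 270 → met
12. spill-response plan absent → not met
Not met: 1, 2, 4, 5, 6, 7, 8, 9, 10, 12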